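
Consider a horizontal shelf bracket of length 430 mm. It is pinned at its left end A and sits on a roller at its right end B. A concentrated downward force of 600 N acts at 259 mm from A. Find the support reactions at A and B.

Moments about A: B_y·430 − 600·259 = 0 → B_y = 155400/430 = 361.395 ≈ 361.4 N.
ΣF_y = 0: A_y + 361.395 − 600 = 0 → A_y = 238.6 N.
ΣF_x = 0: no horizontal applied forces, so A_x = 0.

A_x = 0, A_y = 238.6 N, B_y = 361.4 N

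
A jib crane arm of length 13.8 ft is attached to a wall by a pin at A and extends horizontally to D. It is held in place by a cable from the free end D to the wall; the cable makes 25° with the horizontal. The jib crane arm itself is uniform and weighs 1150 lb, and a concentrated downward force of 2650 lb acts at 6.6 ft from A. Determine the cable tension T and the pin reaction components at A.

T = 4359 lb, A_x = 3951 lb, A_y = 1958 lb

ΣM about A: T·sin25°·13.8 − 1150·6.9 − 2650·6.6 = 0 → T = 25425/(13.8·0.422618) = 4359.47 ≈ 4359 lb.
ΣF_x = 0: A_x − T·cos25° = 0 → A_x = 4359.47 × 0.906308 = 3951 lb.
ΣF_y = 0: A_y + T·sin25° − 1150 − 2650 = 0 → A_y = 3800 − 4359.47 × 0.422618 = 1958 lb.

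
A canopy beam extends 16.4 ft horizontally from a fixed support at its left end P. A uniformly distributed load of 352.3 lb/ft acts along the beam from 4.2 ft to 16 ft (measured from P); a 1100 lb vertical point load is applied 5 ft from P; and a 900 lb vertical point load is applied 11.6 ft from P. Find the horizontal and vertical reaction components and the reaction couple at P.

Resultant of the distributed load: 352.3 × 11.8 = 4157.14 lb at 10.1 ft from P.
ΣF_x = 0: P_x = 0.
ΣF_y = 0: P_y − 352.3·11.8 − 1100 − 900 = 0 → P_y = 6157 lb.
ΣM about P: M_P − (352.3·11.8)·10.1 − 1100·5 − 900·11.6 = 0 → M_P = 57930 lb·ft.

P_x = 0, P_y = 6157 lb, M_P = 57930 lb·ft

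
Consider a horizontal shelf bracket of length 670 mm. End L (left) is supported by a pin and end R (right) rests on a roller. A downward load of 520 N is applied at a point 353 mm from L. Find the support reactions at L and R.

ΣM about L: R_y·670 − 520·353 = 0 → R_y = 183560/670 = 273.97 ≈ 274.0 N.
ΣF_y = 0: L_y + 273.97 − 520 = 0 → L_y = 246.0 N.
ΣF_x = 0: no horizontal applied forces, so L_x = 0.

L_x = 0, L_y = 246.0 N, R_y = 274.0 N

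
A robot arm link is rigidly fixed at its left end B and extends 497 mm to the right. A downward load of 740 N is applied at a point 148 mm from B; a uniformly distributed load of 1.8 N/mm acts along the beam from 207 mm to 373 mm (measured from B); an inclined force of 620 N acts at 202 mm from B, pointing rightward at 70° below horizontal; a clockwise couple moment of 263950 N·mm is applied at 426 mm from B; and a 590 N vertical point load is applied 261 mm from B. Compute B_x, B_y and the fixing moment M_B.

Resultant of the distributed load: 1.8 × 166 = 298.8 N at 290 mm from B.
ΣF_x = 0: B_x + 620·cos70° = 0 → B_x = -212.1 N.
ΣF_y = 0: B_y − 740 − 1.8·166 − 620·sin70° − 590 = 0 → B_y = 2211 N.
ΣM about B: M_B − 740·148 − (1.8·166)·290 − 620·sin70°·202 − 263950 − 590·261 = 0 → M_B = 731800 N·mm.

B_x = -212.1 N, B_y = 2211 N, M_B = 731800 N·mm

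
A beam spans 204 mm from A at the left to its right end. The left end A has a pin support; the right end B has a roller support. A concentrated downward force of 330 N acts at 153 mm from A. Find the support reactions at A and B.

A_x = 0, A_y = 82.50 N, B_y = 247.5 N

Taking moments about A: B_y·204 − 330·153 = 0 → B_y = 50490/204 = 247.5 N.
ΣF_y = 0: A_y + 247.5 − 330 = 0 → A_y = 82.50 N.
ΣF_x = 0: no horizontal applied forces, so A_x = 0.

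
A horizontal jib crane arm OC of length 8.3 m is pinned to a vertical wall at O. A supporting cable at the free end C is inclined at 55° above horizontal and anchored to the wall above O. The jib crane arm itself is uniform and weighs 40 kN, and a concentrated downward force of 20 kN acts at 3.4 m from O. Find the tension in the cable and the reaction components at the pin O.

T = 34.42 kN, O_x = 19.74 kN, O_y = 31.81 kN

ΣM about O: T·sin55°·8.3 − 40·4.15 − 20·3.4 = 0 → T = 234/(8.3·0.819152) = 34.417 ≈ 34.42 kN.
ΣF_x = 0: O_x − T·cos55° = 0 → O_x = 34.417 × 0.573576 = 19.74 kN.
ΣF_y = 0: O_y + T·sin55° − 40 − 20 = 0 → O_y = 60 − 34.417 × 0.819152 = 31.81 kN.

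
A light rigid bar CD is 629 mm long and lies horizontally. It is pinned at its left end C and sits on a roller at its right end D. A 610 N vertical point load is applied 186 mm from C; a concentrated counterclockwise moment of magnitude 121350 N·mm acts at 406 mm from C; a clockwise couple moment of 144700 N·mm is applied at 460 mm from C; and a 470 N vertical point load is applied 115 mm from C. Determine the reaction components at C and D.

Taking moments about C: D_y·629 − 610·186 + 121350 − 144700 − 470·115 = 0 → D_y = 190860/629 = 303.434 ≈ 303.4 N.
ΣF_y = 0: C_y + 303.434 − 610 − 470 = 0 → C_y = 776.6 N.
ΣF_x = 0: no horizontal applied forces, so C_x = 0.

C_x = 0, C_y = 776.6 N, D_y = 303.4 N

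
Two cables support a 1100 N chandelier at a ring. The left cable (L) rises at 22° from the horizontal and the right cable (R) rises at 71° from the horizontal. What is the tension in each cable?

T_L = 358.6 N, T_R = 1021 N

ΣF_x = 0: −T_L·cos22° + T_R·cos71° = 0 → T_R = 2.84789·T_L.
ΣF_y = 0: T_L·sin22° + T_R·sin71° = 1100.
Substitute: T_L·(0.374607 + 2.84789·0.945519) = 1100 → T_L = 358.617 ≈ 358.6 N.
Then T_R = 2.84789 × 358.617 = 1021 N.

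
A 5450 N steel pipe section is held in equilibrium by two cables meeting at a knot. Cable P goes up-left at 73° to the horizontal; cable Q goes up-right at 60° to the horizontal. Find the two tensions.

ΣF_x = 0: −T_P·cos73° + T_Q·cos60° = 0 → T_Q = 0.584743·T_P.
ΣF_y = 0: T_P·sin73° + T_Q·sin60° = 5450.
Substitute: T_P·(0.956305 + 0.584743·0.866025) = 5450 → T_P = 3725.97 ≈ 3726 N.
Then T_Q = 0.584743 × 3725.97 = 2179 N.

T_P = 3726 N, T_Q = 2179 N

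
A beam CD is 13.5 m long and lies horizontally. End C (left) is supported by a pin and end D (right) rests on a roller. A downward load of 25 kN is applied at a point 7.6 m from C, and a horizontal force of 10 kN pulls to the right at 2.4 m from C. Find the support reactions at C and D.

C_x = -10.00 kN, C_y = 10.93 kN, D_y = 14.07 kN

Taking moments about C: D_y·13.5 − 25·7.6 = 0 → D_y = 190/13.5 = 14.0741 ≈ 14.07 kN.
ΣF_y = 0: C_y + 14.0741 − 25 = 0 → C_y = 10.93 kN.
ΣF_x = 0: C_x + 10 = 0 → C_x = -10.00 kN.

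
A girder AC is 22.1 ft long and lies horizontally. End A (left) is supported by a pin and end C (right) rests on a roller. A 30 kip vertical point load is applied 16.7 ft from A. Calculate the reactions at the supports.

A_x = 0, A_y = 7.330 kip, C_y = 22.67 kip

Moments about A: C_y·22.1 − 30·16.7 = 0 → C_y = 501/22.1 = 22.6697 ≈ 22.67 kip.
ΣF_y = 0: A_y + 22.6697 − 30 = 0 → A_y = 7.330 kip.
ΣF_x = 0: no horizontal applied forces, so A_x = 0.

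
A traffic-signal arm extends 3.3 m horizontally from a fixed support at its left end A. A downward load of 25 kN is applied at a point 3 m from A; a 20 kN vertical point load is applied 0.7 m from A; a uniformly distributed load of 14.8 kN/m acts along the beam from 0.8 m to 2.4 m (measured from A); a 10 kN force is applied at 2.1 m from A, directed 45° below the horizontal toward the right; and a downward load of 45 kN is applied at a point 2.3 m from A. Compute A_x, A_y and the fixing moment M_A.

A_x = -7.071 kN, A_y = 120.8 kN, M_A = 245.2 kN·m

Resultant of the distributed load: 14.8 × 1.6 = 23.68 kN at 1.6 m from A.
ΣF_x = 0: A_x + 10·cos45° = 0 → A_x = -7.071 kN.
ΣF_y = 0: A_y − 25 − 20 − 14.8·1.6 − 10·sin45° − 45 = 0 → A_y = 120.8 kN.
ΣM about A: M_A − 25·3 − 20·0.7 − (14.8·1.6)·1.6 − 10·sin45°·2.1 − 45·2.3 = 0 → M_A = 245.2 kN·m.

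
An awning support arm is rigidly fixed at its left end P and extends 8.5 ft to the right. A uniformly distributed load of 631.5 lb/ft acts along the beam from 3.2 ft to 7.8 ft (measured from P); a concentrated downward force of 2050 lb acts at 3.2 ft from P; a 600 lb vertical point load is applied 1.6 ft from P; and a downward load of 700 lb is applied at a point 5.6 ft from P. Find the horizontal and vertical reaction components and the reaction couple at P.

P_x = 0, P_y = 6255 lb, M_P = 27420 lb·ft

Resultant of the distributed load: 631.5 × 4.6 = 2904.9 lb at 5.5 ft from P.
ΣF_x = 0: P_x = 0.
ΣF_y = 0: P_y − 631.5·4.6 − 2050 − 600 − 700 = 0 → P_y = 6255 lb.
ΣM about P: M_P − (631.5·4.6)·5.5 − 2050·3.2 − 600·1.6 − 700·5.6 = 0 → M_P = 27420 lb·ft.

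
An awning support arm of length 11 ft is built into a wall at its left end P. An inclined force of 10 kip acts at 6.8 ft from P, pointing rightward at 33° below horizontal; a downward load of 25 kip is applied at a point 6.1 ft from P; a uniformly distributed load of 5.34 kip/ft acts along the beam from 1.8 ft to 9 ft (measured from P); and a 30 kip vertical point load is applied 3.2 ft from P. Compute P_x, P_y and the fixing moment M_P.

Resultant of the distributed load: 5.34 × 7.2 = 38.448 kip at 5.4 ft from P.
ΣF_x = 0: P_x + 10·cos33° = 0 → P_x = -8.387 kip.
ΣF_y = 0: P_y − 10·sin33° − 25 − 5.34·7.2 − 30 = 0 → P_y = 98.89 kip.
ΣM about P: M_P − 10·sin33°·6.8 − 25·6.1 − (5.34·7.2)·5.4 − 30·3.2 = 0 → M_P = 493.2 kip·ft.

P_x = -8.387 kip, P_y = 98.89 kip, M_P = 493.2 kip·ft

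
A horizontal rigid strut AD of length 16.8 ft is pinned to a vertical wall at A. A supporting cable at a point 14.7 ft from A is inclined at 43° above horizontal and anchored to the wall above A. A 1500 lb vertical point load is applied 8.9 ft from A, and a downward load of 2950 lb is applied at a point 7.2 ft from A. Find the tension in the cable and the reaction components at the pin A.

ΣM about A: T·sin43°·14.7 − 1500·8.9 − 2950·7.2 = 0 → T = 34590/(14.7·0.681998) = 3450.25 ≈ 3450 lb.
ΣF_x = 0: A_x − T·cos43° = 0 → A_x = 3450.25 × 0.731354 = 2523 lb.
ΣF_y = 0: A_y + T·sin43° − 1500 − 2950 = 0 → A_y = 4450 − 3450.25 × 0.681998 = 2097 lb.

T = 3450 lb, A_x = 2523 lb, A_y = 2097 lb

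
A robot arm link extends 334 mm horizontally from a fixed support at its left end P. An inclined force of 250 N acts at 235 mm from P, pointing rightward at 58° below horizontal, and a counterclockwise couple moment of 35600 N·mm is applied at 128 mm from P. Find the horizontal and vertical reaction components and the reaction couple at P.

P_x = -132.5 N, P_y = 212.0 N, M_P = 14220 N·mm

ΣF_x = 0: P_x + 250·cos58° = 0 → P_x = -132.5 N.
ΣF_y = 0: P_y − 250·sin58° = 0 → P_y = 212.0 N.
ΣM about P: M_P − 250·sin58°·235 + 35600 = 0 → M_P = 14220 N·mm.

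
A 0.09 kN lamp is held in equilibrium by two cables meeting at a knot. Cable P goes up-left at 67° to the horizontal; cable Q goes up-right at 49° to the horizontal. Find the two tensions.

T_P = 0.06569 kN, T_Q = 0.03913 kN

ΣF_x = 0: −T_P·cos67° + T_Q·cos49° = 0 → T_Q = 0.595573·T_P.
ΣF_y = 0: T_P·sin67° + T_Q·sin49° = 0.09.
Substitute: T_P·(0.920505 + 0.595573·0.75471) = 0.09 → T_P = 0.0656939 ≈ 0.06569 kN.
Then T_Q = 0.595573 × 0.0656939 = 0.03913 kN.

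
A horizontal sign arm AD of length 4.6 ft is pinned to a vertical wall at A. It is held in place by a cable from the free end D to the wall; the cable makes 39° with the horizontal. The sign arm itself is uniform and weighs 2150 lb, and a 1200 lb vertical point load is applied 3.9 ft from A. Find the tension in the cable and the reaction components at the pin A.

ΣM about A: T·sin39°·4.6 − 2150·2.3 − 1200·3.9 = 0 → T = 9625/(4.6·0.62932) = 3324.84 ≈ 3325 lb.
ΣF_x = 0: A_x − T·cos39° = 0 → A_x = 3324.84 × 0.777146 = 2584 lb.
ΣF_y = 0: A_y + T·sin39° − 2150 − 1200 = 0 → A_y = 3350 − 3324.84 × 0.62932 = 1258 lb.

T = 3325 lb, A_x = 2584 lb, A_y = 1258 lb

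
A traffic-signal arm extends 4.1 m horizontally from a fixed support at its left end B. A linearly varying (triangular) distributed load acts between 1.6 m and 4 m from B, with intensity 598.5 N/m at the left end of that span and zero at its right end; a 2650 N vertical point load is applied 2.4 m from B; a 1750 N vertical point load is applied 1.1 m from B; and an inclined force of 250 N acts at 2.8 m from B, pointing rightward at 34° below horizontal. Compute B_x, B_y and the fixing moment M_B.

Resultant of the triangular load: ½ × 598.5 × 2.4 = 718.2 N, acting at 2.4 m from B (one-third of the span from the peak).
ΣF_x = 0: B_x + 250·cos34° = 0 → B_x = -207.3 N.
ΣF_y = 0: B_y − ½·598.5·2.4 − 2650 − 1750 − 250·sin34° = 0 → B_y = 5258 N.
ΣM about B: M_B − (½·598.5·2.4)·2.4 − 2650·2.4 − 1750·1.1 − 250·sin34°·2.8 = 0 → M_B = 10400 N·m.

B_x = -207.3 N, B_y = 5258 N, M_B = 10400 N·m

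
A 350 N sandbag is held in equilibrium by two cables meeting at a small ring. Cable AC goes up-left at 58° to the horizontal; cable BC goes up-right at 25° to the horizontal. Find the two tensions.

T_AC = 319.6 N, T_BC = 186.9 N

ΣF_x = 0: −T_AC·cos58° + T_BC·cos25° = 0 → T_BC = 0.584701·T_AC.
ΣF_y = 0: T_AC·sin58° + T_BC·sin25° = 350.
Substitute: T_AC·(0.848048 + 0.584701·0.422618) = 350 → T_AC = 319.59 ≈ 319.6 N.
Then T_BC = 0.584701 × 319.59 = 186.9 N.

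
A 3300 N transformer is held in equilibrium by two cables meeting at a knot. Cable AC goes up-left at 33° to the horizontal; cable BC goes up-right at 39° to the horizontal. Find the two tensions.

T_AC = 2697 N, T_BC = 2910 N

ΣF_x = 0: −T_AC·cos33° + T_BC·cos39° = 0 → T_BC = 1.07917·T_AC.
ΣF_y = 0: T_AC·sin33° + T_BC·sin39° = 3300.
Substitute: T_AC·(0.544639 + 1.07917·0.62932) = 3300 → T_AC = 2696.56 ≈ 2697 N.
Then T_BC = 1.07917 × 2696.56 = 2910 N.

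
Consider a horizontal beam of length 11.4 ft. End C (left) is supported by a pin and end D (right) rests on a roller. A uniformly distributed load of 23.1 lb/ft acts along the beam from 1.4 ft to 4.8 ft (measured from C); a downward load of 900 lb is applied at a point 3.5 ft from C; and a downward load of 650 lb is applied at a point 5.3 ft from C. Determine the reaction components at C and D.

C_x = 0, C_y = 1029 lb, D_y = 599.9 lb

Resultant of the distributed load: 23.1 × 3.4 = 78.54 lb at 3.1 ft from C.
ΣM about C: D_y·11.4 − (23.1·3.4)·3.1 − 900·3.5 − 650·5.3 = 0 → D_y = 6838.474/11.4 = 599.866 ≈ 599.9 lb.
ΣF_y = 0: C_y + 599.866 − 23.1·3.4 − 900 − 650 = 0 → C_y = 1029 lb.
ΣF_x = 0: no horizontal applied forces, so C_x = 0.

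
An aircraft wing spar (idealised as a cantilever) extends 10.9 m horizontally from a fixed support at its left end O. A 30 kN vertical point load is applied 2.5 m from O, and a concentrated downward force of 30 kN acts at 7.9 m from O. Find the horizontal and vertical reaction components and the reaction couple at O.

O_x = 0, O_y = 60.00 kN, M_O = 312.0 kN·m

ΣF_x = 0: O_x = 0.
ΣF_y = 0: O_y − 30 − 30 = 0 → O_y = 60.00 kN.
ΣM about O: M_O − 30·2.5 − 30·7.9 = 0 → M_O = 312.0 kN·m.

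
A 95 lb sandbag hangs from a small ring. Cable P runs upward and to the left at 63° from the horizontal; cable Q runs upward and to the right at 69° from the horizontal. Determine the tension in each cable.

T_P = 45.81 lb, T_Q = 58.04 lb

ΣF_x = 0: −T_P·cos63° + T_Q·cos69° = 0 → T_Q = 1.26683·T_P.
ΣF_y = 0: T_P·sin63° + T_Q·sin69° = 95.
Substitute: T_P·(0.891007 + 1.26683·0.93358) = 95 → T_P = 45.812 ≈ 45.81 lb.
Then T_Q = 1.26683 × 45.812 = 58.04 lb.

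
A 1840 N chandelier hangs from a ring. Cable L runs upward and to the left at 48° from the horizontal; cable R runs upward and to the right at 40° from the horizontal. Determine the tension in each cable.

T_L = 1410 N, T_R = 1232 N

ΣF_x = 0: −T_L·cos48° + T_R·cos40° = 0 → T_R = 0.873488·T_L.
ΣF_y = 0: T_L·sin48° + T_R·sin40° = 1840.
Substitute: T_L·(0.743145 + 0.873488·0.642788) = 1840 → T_L = 1410.38 ≈ 1410 N.
Then T_R = 0.873488 × 1410.38 = 1232 N.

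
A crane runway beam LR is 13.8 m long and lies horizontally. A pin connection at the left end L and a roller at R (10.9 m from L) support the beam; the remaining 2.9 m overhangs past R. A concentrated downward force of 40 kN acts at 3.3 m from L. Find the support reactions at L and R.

L_x = 0, L_y = 27.89 kN, R_y = 12.11 kN

Moments about L: R_y·10.9 − 40·3.3 = 0 → R_y = 132/10.9 = 12.1101 ≈ 12.11 kN.
ΣF_y = 0: L_y + 12.1101 − 40 = 0 → L_y = 27.89 kN.
ΣF_x = 0: no horizontal applied forces, so L_x = 0.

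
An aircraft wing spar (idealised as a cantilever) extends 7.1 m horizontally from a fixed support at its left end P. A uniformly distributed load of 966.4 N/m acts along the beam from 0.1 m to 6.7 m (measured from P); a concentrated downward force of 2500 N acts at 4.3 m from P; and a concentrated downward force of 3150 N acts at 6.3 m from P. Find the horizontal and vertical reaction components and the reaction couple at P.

Resultant of the distributed load: 966.4 × 6.6 = 6378.24 N at 3.4 m from P.
ΣF_x = 0: P_x = 0.
ΣF_y = 0: P_y − 966.4·6.6 − 2500 − 3150 = 0 → P_y = 12030 N.
ΣM about P: M_P − (966.4·6.6)·3.4 − 2500·4.3 − 3150·6.3 = 0 → M_P = 52280 N·m.

P_x = 0, P_y = 12030 N, M_P = 52280 N·m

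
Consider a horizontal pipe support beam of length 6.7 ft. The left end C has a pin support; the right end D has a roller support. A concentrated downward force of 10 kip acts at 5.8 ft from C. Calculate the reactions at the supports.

ΣM about C: D_y·6.7 − 10·5.8 = 0 → D_y = 58/6.7 = 8.65672 ≈ 8.657 kip.
ΣF_y = 0: C_y + 8.65672 − 10 = 0 → C_y = 1.343 kip.
ΣF_x = 0: no horizontal applied forces, so C_x = 0.

C_x = 0, C_y = 1.343 kip, D_y = 8.657 kip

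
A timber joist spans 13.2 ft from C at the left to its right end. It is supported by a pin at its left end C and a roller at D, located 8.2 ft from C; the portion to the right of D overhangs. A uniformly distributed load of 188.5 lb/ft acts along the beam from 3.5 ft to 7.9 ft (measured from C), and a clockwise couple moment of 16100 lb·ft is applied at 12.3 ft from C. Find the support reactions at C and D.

Resultant of the distributed load: 188.5 × 4.4 = 829.4 lb at 5.7 ft from C.
Taking moments about C: D_y·8.2 − (188.5·4.4)·5.7 − 16100 = 0 → D_y = 20827.58/8.2 = 2539.95 ≈ 2540 lb.
ΣF_y = 0: C_y + 2539.95 − 188.5·4.4 = 0 → C_y = -1711 lb.
ΣF_x = 0: no horizontal applied forces, so C_x = 0.

C_x = 0, C_y = -1711 lb, D_y = 2540 lb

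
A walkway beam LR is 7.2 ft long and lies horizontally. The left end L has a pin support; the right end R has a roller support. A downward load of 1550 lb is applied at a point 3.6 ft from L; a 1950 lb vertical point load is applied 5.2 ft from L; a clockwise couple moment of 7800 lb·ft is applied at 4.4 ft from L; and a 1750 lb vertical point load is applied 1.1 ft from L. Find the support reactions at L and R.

L_x = 0, L_y = 1716 lb, R_y = 3534 lb

Taking moments about L: R_y·7.2 − 1550·3.6 − 1950·5.2 − 7800 − 1750·1.1 = 0 → R_y = 25445/7.2 = 3534.03 ≈ 3534 lb.
ΣF_y = 0: L_y + 3534.03 − 1550 − 1950 − 1750 = 0 → L_y = 1716 lb.
ΣF_x = 0: no horizontal applied forces, so L_x = 0.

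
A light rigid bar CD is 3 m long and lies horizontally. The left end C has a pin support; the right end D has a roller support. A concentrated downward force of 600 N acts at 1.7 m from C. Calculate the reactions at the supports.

C_x = 0, C_y = 260.0 N, D_y = 340.0 N

ΣM about C: D_y·3 − 600·1.7 = 0 → D_y = 1020/3 = 340.0 N.
ΣF_y = 0: C_y + 340 − 600 = 0 → C_y = 260.0 N.
ΣF_x = 0: no horizontal applied forces, so C_x = 0.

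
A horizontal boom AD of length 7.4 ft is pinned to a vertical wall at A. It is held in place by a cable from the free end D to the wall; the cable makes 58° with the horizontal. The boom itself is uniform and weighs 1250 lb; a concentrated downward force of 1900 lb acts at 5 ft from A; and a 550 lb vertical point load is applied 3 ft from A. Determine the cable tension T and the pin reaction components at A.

T = 2514 lb, A_x = 1332 lb, A_y = 1568 lb

ΣM about A: T·sin58°·7.4 − 1250·3.7 − 1900·5 − 550·3 = 0 → T = 15775/(7.4·0.848048) = 2513.72 ≈ 2514 lb.
ΣF_x = 0: A_x − T·cos58° = 0 → A_x = 2513.72 × 0.529919 = 1332 lb.
ΣF_y = 0: A_y + T·sin58° − 1250 − 1900 − 550 = 0 → A_y = 3700 − 2513.72 × 0.848048 = 1568 lb.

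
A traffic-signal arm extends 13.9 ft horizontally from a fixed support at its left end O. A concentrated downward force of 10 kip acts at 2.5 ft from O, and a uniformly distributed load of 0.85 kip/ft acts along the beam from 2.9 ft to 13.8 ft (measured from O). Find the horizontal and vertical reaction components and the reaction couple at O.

Resultant of the distributed load: 0.85 × 10.9 = 9.265 kip at 8.35 ft from O.
ΣF_x = 0: O_x = 0.
ΣF_y = 0: O_y − 10 − 0.85·10.9 = 0 → O_y = 19.27 kip.
ΣM about O: M_O − 10·2.5 − (0.85·10.9)·8.35 = 0 → M_O = 102.4 kip·ft.

O_x = 0, O_y = 19.27 kip, M_O = 102.4 kip·ft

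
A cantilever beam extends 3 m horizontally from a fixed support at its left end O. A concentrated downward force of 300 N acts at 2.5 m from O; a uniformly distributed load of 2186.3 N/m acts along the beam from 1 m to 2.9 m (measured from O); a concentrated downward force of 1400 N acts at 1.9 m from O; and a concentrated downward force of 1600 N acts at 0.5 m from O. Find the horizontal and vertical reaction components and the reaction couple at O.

O_x = 0, O_y = 7454 N, M_O = 12310 N·m

Resultant of the distributed load: 2186.3 × 1.9 = 4153.97 N at 1.95 m from O.
ΣF_x = 0: O_x = 0.
ΣF_y = 0: O_y − 300 − 2186.3·1.9 − 1400 − 1600 = 0 → O_y = 7454 N.
ΣM about O: M_O − 300·2.5 − (2186.3·1.9)·1.95 − 1400·1.9 − 1600·0.5 = 0 → M_O = 12310 N·m.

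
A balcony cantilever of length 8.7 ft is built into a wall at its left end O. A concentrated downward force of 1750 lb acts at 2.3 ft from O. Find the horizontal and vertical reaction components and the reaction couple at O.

O_x = 0, O_y = 1750 lb, M_O = 4025 lb·ft

ΣF_x = 0: O_x = 0.
ΣF_y = 0: O_y − 1750 = 0 → O_y = 1750 lb.
ΣM about O: M_O − 1750·2.3 = 0 → M_O = 4025 lb·ft.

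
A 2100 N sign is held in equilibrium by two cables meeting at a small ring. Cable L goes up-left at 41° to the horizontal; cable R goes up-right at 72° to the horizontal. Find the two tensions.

ΣF_x = 0: −T_L·cos41° + T_R·cos72° = 0 → T_R = 2.44229·T_L.
ΣF_y = 0: T_L·sin41° + T_R·sin72° = 2100.
Substitute: T_L·(0.656059 + 2.44229·0.951057) = 2100 → T_L = 704.978 ≈ 705.0 N.
Then T_R = 2.44229 × 704.978 = 1722 N.

T_L = 705.0 N, T_R = 1722 N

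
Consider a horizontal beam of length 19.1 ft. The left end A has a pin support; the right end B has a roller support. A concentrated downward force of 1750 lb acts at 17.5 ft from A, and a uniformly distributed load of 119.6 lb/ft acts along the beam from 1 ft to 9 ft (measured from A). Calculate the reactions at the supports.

A_x = 0, A_y = 852.9 lb, B_y = 1854 lb

Resultant of the distributed load: 119.6 × 8 = 956.8 lb at 5 ft from A.
Taking moments about A: B_y·19.1 − 1750·17.5 − (119.6·8)·5 = 0 → B_y = 35409/19.1 = 1853.87 ≈ 1854 lb.
ΣF_y = 0: A_y + 1853.87 − 1750 − 119.6·8 = 0 → A_y = 852.9 lb.
ΣF_x = 0: no horizontal applied forces, so A_x = 0.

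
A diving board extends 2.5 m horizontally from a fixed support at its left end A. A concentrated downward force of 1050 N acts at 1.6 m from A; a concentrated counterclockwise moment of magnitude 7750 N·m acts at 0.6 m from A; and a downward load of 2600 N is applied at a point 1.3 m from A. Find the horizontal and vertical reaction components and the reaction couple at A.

A_x = 0, A_y = 3650 N, M_A = -2690 N·m

ΣF_x = 0: A_x = 0.
ΣF_y = 0: A_y − 1050 − 2600 = 0 → A_y = 3650 N.
ΣM about A: M_A − 1050·1.6 + 7750 − 2600·1.3 = 0 → M_A = -2690 N·m.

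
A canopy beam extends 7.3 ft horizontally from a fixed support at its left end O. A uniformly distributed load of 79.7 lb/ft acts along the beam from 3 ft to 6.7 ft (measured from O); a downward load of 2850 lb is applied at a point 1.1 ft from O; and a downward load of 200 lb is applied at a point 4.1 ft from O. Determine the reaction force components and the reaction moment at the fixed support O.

O_x = 0, O_y = 3345 lb, M_O = 5385 lb·ft

Resultant of the distributed load: 79.7 × 3.7 = 294.89 lb at 4.85 ft from O.
ΣF_x = 0: O_x = 0.
ΣF_y = 0: O_y − 79.7·3.7 − 2850 − 200 = 0 → O_y = 3345 lb.
ΣM about O: M_O − (79.7·3.7)·4.85 − 2850·1.1 − 200·4.1 = 0 → M_O = 5385 lb·ft.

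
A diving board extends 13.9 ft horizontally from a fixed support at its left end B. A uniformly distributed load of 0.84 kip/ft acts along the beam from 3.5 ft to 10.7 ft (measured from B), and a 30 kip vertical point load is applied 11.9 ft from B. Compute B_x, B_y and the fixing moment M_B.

B_x = 0, B_y = 36.05 kip, M_B = 399.9 kip·ft

Resultant of the distributed load: 0.84 × 7.2 = 6.048 kip at 7.1 ft from B.
ΣF_x = 0: B_x = 0.
ΣF_y = 0: B_y − 0.84·7.2 − 30 = 0 → B_y = 36.05 kip.
ΣM about B: M_B − (0.84·7.2)·7.1 − 30·11.9 = 0 → M_B = 399.9 kip·ft.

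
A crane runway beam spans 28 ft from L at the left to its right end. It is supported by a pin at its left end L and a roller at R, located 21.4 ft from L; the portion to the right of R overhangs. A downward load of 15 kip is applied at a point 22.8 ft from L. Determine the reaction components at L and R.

L_x = 0, L_y = -0.9813 kip, R_y = 15.98 kip

Taking moments about L: R_y·21.4 − 15·22.8 = 0 → R_y = 342/21.4 = 15.9813 ≈ 15.98 kip.
ΣF_y = 0: L_y + 15.9813 − 15 = 0 → L_y = -0.9813 kip.
ΣF_x = 0: no horizontal applied forces, so L_x = 0.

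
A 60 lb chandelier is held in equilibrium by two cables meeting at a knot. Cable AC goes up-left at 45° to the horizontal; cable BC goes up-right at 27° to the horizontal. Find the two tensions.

ΣF_x = 0: −T_AC·cos45° + T_BC·cos27° = 0 → T_BC = 0.793604·T_AC.
ΣF_y = 0: T_AC·sin45° + T_BC·sin27° = 60.
Substitute: T_AC·(0.707107 + 0.793604·0.45399) = 60 → T_AC = 56.2116 ≈ 56.21 lb.
Then T_BC = 0.793604 × 56.2116 = 44.61 lb.

T_AC = 56.21 lb, T_BC = 44.61 lb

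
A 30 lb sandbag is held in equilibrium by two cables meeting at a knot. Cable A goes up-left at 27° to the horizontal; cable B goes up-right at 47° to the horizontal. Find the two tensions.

T_A = 21.28 lb, T_B = 27.81 lb

ΣF_x = 0: −T_A·cos27° + T_B·cos47° = 0 → T_B = 1.30646·T_A.
ΣF_y = 0: T_A·sin27° + T_B·sin47° = 30.
Substitute: T_A·(0.45399 + 1.30646·0.731354) = 30 → T_A = 21.2845 ≈ 21.28 lb.
Then T_B = 1.30646 × 21.2845 = 27.81 lb.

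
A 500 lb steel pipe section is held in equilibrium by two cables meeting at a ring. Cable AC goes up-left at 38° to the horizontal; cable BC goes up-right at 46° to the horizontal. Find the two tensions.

T_AC = 349.2 lb, T_BC = 396.2 lb

ΣF_x = 0: −T_AC·cos38° + T_BC·cos46° = 0 → T_BC = 1.13439·T_AC.
ΣF_y = 0: T_AC·sin38° + T_BC·sin46° = 500.
Substitute: T_AC·(0.615661 + 1.13439·0.71934) = 500 → T_AC = 349.242 ≈ 349.2 lb.
Then T_BC = 1.13439 × 349.242 = 396.2 lb.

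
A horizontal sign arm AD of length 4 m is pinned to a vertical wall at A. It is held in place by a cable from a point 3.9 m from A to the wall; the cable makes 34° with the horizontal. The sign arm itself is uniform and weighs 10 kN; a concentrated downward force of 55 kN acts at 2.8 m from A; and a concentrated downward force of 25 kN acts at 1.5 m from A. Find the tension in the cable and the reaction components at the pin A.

ΣM about A: T·sin34°·3.9 − 10·2 − 55·2.8 − 25·1.5 = 0 → T = 211.5/(3.9·0.559193) = 96.9804 ≈ 96.98 kN.
ΣF_x = 0: A_x − T·cos34° = 0 → A_x = 96.9804 × 0.829038 = 80.40 kN.
ΣF_y = 0: A_y + T·sin34° − 10 − 55 − 25 = 0 → A_y = 90 − 96.9804 × 0.559193 = 35.77 kN.

T = 96.98 kN, A_x = 80.40 kN, A_y = 35.77 kN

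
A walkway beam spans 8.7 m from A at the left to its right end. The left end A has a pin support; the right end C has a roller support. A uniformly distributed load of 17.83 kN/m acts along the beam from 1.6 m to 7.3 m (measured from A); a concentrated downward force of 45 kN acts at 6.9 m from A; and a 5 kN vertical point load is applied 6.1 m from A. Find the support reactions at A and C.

Resultant of the distributed load: 17.83 × 5.7 = 101.631 kN at 4.45 m from A.
ΣM about A: C_y·8.7 − (17.83·5.7)·4.45 − 45·6.9 − 5·6.1 = 0 → C_y = 793.25795/8.7 = 91.1791 ≈ 91.18 kN.
ΣF_y = 0: A_y + 91.1791 − 17.83·5.7 − 45 − 5 = 0 → A_y = 60.45 kN.
ΣF_x = 0: no horizontal applied forces, so A_x = 0.

A_x = 0, A_y = 60.45 kN, C_y = 91.18 kN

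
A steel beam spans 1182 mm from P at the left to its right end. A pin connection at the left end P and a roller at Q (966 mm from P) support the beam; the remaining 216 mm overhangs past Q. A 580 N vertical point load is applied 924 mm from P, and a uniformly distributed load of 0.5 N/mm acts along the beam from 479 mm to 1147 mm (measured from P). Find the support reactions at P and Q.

P_x = 0, P_y = 78.12 N, Q_y = 835.9 N

Resultant of the distributed load: 0.5 × 668 = 334 N at 813 mm from P.
Taking moments about P: Q_y·966 − 580·924 − (0.5·668)·813 = 0 → Q_y = 807462/966 = 835.882 ≈ 835.9 N.
ΣF_y = 0: P_y + 835.882 − 580 − 0.5·668 = 0 → P_y = 78.12 N.
ΣF_x = 0: no horizontal applied forces, so P_x = 0.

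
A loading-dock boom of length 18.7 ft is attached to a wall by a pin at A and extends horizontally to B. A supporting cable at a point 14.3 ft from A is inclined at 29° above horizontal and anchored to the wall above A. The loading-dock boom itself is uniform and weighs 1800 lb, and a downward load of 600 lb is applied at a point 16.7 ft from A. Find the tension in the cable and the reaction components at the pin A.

T = 3873 lb, A_x = 3387 lb, A_y = 522.4 lb

ΣM about A: T·sin29°·14.3 − 1800·9.35 − 600·16.7 = 0 → T = 26850/(14.3·0.48481) = 3872.9 ≈ 3873 lb.
ΣF_x = 0: A_x − T·cos29° = 0 → A_x = 3872.9 × 0.87462 = 3387 lb.
ΣF_y = 0: A_y + T·sin29° − 1800 − 600 = 0 → A_y = 2400 − 3872.9 × 0.48481 = 522.4 lb.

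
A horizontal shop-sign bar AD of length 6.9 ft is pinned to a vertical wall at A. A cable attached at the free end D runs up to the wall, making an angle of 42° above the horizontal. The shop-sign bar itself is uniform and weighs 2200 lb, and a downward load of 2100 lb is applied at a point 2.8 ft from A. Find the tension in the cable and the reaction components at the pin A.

T = 2917 lb, A_x = 2168 lb, A_y = 2348 lb

ΣM about A: T·sin42°·6.9 − 2200·3.45 − 2100·2.8 = 0 → T = 13470/(6.9·0.669131) = 2917.48 ≈ 2917 lb.
ΣF_x = 0: A_x − T·cos42° = 0 → A_x = 2917.48 × 0.743145 = 2168 lb.
ΣF_y = 0: A_y + T·sin42° − 2200 − 2100 = 0 → A_y = 4300 − 2917.48 × 0.669131 = 2348 lb.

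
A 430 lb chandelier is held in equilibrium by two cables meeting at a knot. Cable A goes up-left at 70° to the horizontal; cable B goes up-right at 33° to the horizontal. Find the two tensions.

ΣF_x = 0: −T_A·cos70° + T_B·cos33° = 0 → T_B = 0.407812·T_A.
ΣF_y = 0: T_A·sin70° + T_B·sin33° = 430.
Substitute: T_A·(0.939693 + 0.407812·0.544639) = 430 → T_A = 370.114 ≈ 370.1 lb.
Then T_B = 0.407812 × 370.114 = 150.9 lb.

T_A = 370.1 lb, T_B = 150.9 lb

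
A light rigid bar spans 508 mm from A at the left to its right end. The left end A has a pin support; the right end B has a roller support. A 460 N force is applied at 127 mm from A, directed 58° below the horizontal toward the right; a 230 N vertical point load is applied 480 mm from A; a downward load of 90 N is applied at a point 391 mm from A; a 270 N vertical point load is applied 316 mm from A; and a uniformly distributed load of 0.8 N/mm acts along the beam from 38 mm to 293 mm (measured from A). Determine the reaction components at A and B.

Resultant of the distributed load: 0.8 × 255 = 204 N at 165.5 mm from A.
Taking moments about A: B_y·508 − 460·sin58°·127 − 230·480 − 90·391 − 270·316 − (0.8·255)·165.5 = 0 → B_y = 314215/508 = 618.533 ≈ 618.5 N.
ΣF_y = 0: A_y + 618.533 − 460·sin58° − 230 − 90 − 270 − 0.8·255 = 0 → A_y = 565.6 N.
ΣF_x = 0: A_x + 460·cos58° = 0 → A_x = -243.8 N.

A_x = -243.8 N, A_y = 565.6 N, B_y = 618.5 N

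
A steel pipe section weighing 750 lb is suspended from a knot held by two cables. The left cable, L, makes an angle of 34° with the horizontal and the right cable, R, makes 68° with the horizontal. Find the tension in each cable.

ΣF_x = 0: −T_L·cos34° + T_R·cos68° = 0 → T_R = 2.21309·T_L.
ΣF_y = 0: T_L·sin34° + T_R·sin68° = 750.
Substitute: T_L·(0.559193 + 2.21309·0.927184) = 750 → T_L = 287.231 ≈ 287.2 lb.
Then T_R = 2.21309 × 287.231 = 635.7 lb.

T_L = 287.2 lb, T_R = 635.7 lb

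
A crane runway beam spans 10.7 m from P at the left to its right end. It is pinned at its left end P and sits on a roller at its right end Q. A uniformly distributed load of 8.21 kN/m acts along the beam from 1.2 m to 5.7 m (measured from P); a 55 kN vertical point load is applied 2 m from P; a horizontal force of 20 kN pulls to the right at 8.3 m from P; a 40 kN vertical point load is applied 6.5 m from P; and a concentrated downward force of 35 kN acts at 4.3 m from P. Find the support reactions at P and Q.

P_x = -20.00 kN, P_y = 106.4 kN, Q_y = 60.56 kN

Resultant of the distributed load: 8.21 × 4.5 = 36.945 kN at 3.45 m from P.
Moments about P: Q_y·10.7 − (8.21·4.5)·3.45 − 55·2 − 40·6.5 − 35·4.3 = 0 → Q_y = 647.96025/10.7 = 60.557 ≈ 60.56 kN.
ΣF_y = 0: P_y + 60.557 − 8.21·4.5 − 55 − 40 − 35 = 0 → P_y = 106.4 kN.
ΣF_x = 0: P_x + 20 = 0 → P_x = -20.00 kN.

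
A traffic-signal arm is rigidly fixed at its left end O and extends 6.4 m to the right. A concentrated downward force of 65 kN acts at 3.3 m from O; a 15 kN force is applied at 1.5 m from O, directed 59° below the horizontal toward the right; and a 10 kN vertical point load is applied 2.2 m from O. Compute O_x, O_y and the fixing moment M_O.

O_x = -7.726 kN, O_y = 87.86 kN, M_O = 255.8 kN·m

ΣF_x = 0: O_x + 15·cos59° = 0 → O_x = -7.726 kN.
ΣF_y = 0: O_y − 65 − 15·sin59° − 10 = 0 → O_y = 87.86 kN.
ΣM about O: M_O − 65·3.3 − 15·sin59°·1.5 − 10·2.2 = 0 → M_O = 255.8 kN·m.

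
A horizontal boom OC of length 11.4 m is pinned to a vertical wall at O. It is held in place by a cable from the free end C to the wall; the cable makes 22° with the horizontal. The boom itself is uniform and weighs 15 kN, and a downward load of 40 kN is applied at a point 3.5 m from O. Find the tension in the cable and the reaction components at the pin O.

ΣM about O: T·sin22°·11.4 − 15·5.7 − 40·3.5 = 0 → T = 225.5/(11.4·0.374607) = 52.8039 ≈ 52.80 kN.
ΣF_x = 0: O_x − T·cos22° = 0 → O_x = 52.8039 × 0.927184 = 48.96 kN.
ΣF_y = 0: O_y + T·sin22° − 15 − 40 = 0 → O_y = 55 − 52.8039 × 0.374607 = 35.22 kN.

T = 52.80 kN, O_x = 48.96 kN, O_y = 35.22 kN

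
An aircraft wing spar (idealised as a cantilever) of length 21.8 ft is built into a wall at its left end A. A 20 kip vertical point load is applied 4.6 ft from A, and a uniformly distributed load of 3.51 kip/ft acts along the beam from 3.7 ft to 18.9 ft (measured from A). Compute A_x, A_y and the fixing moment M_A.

A_x = 0, A_y = 73.35 kip, M_A = 694.9 kip·ft

Resultant of the distributed load: 3.51 × 15.2 = 53.352 kip at 11.3 ft from A.
ΣF_x = 0: A_x = 0.
ΣF_y = 0: A_y − 20 − 3.51·15.2 = 0 → A_y = 73.35 kip.
ΣM about A: M_A − 20·4.6 − (3.51·15.2)·11.3 = 0 → M_A = 694.9 kip·ft.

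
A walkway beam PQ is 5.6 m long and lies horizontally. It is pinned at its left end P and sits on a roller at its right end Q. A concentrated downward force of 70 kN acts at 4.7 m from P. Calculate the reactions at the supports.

P_x = 0, P_y = 11.25 kN, Q_y = 58.75 kN

Moments about P: Q_y·5.6 − 70·4.7 = 0 → Q_y = 329/5.6 = 58.75 kN.
ΣF_y = 0: P_y + 58.75 − 70 = 0 → P_y = 11.25 kN.
ΣF_x = 0: no horizontal applied forces, so P_x = 0.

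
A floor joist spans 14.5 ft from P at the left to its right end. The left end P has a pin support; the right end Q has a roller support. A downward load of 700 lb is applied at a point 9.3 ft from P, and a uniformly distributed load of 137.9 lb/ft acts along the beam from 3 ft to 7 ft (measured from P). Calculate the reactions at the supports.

P_x = 0, P_y = 612.4 lb, Q_y = 639.2 lb

Resultant of the distributed load: 137.9 × 4 = 551.6 lb at 5 ft from P.
ΣM about P: Q_y·14.5 − 700·9.3 − (137.9·4)·5 = 0 → Q_y = 9268/14.5 = 639.172 ≈ 639.2 lb.
ΣF_y = 0: P_y + 639.172 − 700 − 137.9·4 = 0 → P_y = 612.4 lb.
ΣF_x = 0: no horizontal applied forces, so P_x = 0.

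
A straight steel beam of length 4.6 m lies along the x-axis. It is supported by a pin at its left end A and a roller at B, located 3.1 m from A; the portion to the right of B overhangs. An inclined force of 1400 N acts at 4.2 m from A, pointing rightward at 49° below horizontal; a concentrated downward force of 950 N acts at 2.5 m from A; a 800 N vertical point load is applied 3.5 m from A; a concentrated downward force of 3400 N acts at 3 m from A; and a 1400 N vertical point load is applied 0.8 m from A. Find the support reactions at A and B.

A_x = -918.5 N, A_y = 854.1 N, B_y = 6752 N

Moments about A: B_y·3.1 − 1400·sin49°·4.2 − 950·2.5 − 800·3.5 − 3400·3 − 1400·0.8 = 0 → B_y = 20932.7/3.1 = 6752.48 ≈ 6752 N.
ΣF_y = 0: A_y + 6752.48 − 1400·sin49° − 950 − 800 − 3400 − 1400 = 0 → A_y = 854.1 N.
ΣF_x = 0: A_x + 1400·cos49° = 0 → A_x = -918.5 N.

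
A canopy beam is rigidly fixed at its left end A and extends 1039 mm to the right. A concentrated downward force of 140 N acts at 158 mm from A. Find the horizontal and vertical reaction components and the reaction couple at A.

A_x = 0, A_y = 140.0 N, M_A = 22120 N·mm

ΣF_x = 0: A_x = 0.
ΣF_y = 0: A_y − 140 = 0 → A_y = 140.0 N.
ΣM about A: M_A − 140·158 = 0 → M_A = 22120 N·mm.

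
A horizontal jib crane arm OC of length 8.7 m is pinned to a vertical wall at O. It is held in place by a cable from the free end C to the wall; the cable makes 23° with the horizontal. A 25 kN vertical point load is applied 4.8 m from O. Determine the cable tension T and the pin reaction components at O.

T = 35.30 kN, O_x = 32.49 kN, O_y = 11.21 kN

ΣM about O: T·sin23°·8.7 − 25·4.8 = 0 → T = 120/(8.7·0.390731) = 35.3008 ≈ 35.30 kN.
ΣF_x = 0: O_x − T·cos23° = 0 → O_x = 35.3008 × 0.920505 = 32.49 kN.
ΣF_y = 0: O_y + T·sin23° − 25 = 0 → O_y = 25 − 35.3008 × 0.390731 = 11.21 kN.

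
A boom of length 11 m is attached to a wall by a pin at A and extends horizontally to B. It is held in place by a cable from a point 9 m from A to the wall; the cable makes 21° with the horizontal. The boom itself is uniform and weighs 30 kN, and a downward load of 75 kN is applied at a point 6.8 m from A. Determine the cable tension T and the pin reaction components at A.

T = 209.3 kN, A_x = 195.4 kN, A_y = 30.00 kN

ΣM about A: T·sin21°·9 − 30·5.5 − 75·6.8 = 0 → T = 675/(9·0.358368) = 209.282 ≈ 209.3 kN.
ΣF_x = 0: A_x − T·cos21° = 0 → A_x = 209.282 × 0.93358 = 195.4 kN.
ΣF_y = 0: A_y + T·sin21° − 30 − 75 = 0 → A_y = 105 − 209.282 × 0.358368 = 30.00 kN.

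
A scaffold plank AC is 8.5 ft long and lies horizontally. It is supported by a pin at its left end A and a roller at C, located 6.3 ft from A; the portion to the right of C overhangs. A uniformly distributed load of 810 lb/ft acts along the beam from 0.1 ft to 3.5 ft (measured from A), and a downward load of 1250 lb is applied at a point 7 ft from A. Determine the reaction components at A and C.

A_x = 0, A_y = 1828 lb, C_y = 2176 lb

Resultant of the distributed load: 810 × 3.4 = 2754 lb at 1.8 ft from A.
Moments about A: C_y·6.3 − (810·3.4)·1.8 − 1250·7 = 0 → C_y = 13707.2/6.3 = 2175.75 ≈ 2176 lb.
ΣF_y = 0: A_y + 2175.75 − 810·3.4 − 1250 = 0 → A_y = 1828 lb.
ΣF_x = 0: no horizontal applied forces, so A_x = 0.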